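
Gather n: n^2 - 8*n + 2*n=n^2 - 6*n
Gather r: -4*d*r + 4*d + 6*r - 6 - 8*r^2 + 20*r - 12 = 4*d - 8*r^2 + r*(26 - 4*d) - 18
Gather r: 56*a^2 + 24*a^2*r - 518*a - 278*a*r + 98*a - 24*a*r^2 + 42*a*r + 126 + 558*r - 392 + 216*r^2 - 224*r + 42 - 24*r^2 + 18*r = 56*a^2 - 420*a + r^2*(192 - 24*a) + r*(24*a^2 - 236*a + 352) - 224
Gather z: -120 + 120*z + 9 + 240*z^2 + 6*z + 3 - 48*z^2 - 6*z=192*z^2 + 120*z - 108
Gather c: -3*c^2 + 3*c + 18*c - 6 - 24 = -3*c^2 + 21*c - 30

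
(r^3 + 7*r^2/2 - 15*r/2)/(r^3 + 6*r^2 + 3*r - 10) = r*(2*r - 3)/(2*(r^2 + r - 2))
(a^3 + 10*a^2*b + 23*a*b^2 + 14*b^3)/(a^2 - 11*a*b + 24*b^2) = (a^3 + 10*a^2*b + 23*a*b^2 + 14*b^3)/(a^2 - 11*a*b + 24*b^2)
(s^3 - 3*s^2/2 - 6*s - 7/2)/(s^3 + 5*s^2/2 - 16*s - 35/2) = (s + 1)/(s + 5)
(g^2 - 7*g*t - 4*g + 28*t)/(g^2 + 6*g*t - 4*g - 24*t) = (g - 7*t)/(g + 6*t)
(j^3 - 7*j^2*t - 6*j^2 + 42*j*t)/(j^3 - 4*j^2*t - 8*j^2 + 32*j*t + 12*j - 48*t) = j*(-j + 7*t)/(-j^2 + 4*j*t + 2*j - 8*t)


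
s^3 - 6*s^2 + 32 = (s - 4)^2*(s + 2)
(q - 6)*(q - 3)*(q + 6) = q^3 - 3*q^2 - 36*q + 108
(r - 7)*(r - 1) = r^2 - 8*r + 7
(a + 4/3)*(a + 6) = a^2 + 22*a/3 + 8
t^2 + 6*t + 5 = (t + 1)*(t + 5)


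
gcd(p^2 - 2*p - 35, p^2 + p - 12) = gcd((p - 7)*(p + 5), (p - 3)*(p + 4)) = 1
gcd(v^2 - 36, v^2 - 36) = v^2 - 36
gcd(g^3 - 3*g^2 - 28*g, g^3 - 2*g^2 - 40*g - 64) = g + 4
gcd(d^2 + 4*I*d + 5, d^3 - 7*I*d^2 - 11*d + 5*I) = d - I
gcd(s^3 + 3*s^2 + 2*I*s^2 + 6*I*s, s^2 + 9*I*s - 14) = s + 2*I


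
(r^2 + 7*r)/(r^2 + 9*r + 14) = r/(r + 2)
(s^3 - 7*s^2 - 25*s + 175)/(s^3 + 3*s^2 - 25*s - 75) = (s - 7)/(s + 3)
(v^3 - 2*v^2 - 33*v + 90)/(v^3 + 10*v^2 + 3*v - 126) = (v - 5)/(v + 7)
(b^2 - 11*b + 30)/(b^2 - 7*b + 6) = (b - 5)/(b - 1)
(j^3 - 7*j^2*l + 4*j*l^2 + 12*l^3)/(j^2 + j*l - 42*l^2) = (j^2 - j*l - 2*l^2)/(j + 7*l)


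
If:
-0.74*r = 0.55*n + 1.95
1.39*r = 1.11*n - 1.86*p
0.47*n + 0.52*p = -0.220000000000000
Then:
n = -1.16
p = 0.63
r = -1.77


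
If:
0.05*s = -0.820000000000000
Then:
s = -16.40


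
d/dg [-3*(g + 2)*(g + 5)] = -6*g - 21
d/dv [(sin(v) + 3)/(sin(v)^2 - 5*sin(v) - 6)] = (-6*sin(v) + cos(v)^2 + 8)*cos(v)/((sin(v) - 6)^2*(sin(v) + 1)^2)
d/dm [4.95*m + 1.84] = 4.95000000000000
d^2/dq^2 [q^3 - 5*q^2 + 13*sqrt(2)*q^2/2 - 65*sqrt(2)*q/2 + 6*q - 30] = 6*q - 10 + 13*sqrt(2)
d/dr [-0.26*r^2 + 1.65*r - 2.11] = 1.65 - 0.52*r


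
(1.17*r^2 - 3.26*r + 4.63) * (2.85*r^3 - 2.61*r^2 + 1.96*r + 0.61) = 3.3345*r^5 - 12.3447*r^4 + 23.9973*r^3 - 17.7602*r^2 + 7.0862*r + 2.8243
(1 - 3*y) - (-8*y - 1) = 5*y + 2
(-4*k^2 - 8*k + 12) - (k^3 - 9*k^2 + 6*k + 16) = -k^3 + 5*k^2 - 14*k - 4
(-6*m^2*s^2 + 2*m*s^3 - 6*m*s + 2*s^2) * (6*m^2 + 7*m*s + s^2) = -36*m^4*s^2 - 30*m^3*s^3 - 36*m^3*s + 8*m^2*s^4 - 30*m^2*s^2 + 2*m*s^5 + 8*m*s^3 + 2*s^4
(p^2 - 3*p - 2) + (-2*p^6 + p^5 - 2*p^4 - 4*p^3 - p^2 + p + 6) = -2*p^6 + p^5 - 2*p^4 - 4*p^3 - 2*p + 4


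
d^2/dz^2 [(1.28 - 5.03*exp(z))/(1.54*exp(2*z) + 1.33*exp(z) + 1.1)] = (-11.929148*exp(4*z) + 22.445038*exp(3*z) + 58.990008*exp(2*z) + 0.949802000000002*exp(z) - 7.95894)*exp(z)/(3.652264*exp(6*z) + 9.462684*exp(5*z) + 15.998598*exp(4*z) + 15.870757*exp(3*z) + 11.42757*exp(2*z) + 4.8279*exp(z) + 1.331)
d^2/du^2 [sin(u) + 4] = -sin(u)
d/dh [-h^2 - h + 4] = -2*h - 1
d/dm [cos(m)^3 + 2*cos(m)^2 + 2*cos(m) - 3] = (3*sin(m)^2 - 4*cos(m) - 5)*sin(m)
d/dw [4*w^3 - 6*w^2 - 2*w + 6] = 12*w^2 - 12*w - 2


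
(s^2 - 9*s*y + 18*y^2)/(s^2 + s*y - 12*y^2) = (s - 6*y)/(s + 4*y)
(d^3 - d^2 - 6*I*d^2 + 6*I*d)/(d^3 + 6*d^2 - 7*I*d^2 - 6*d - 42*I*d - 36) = d*(d - 1)/(d^2 + d*(6 - I) - 6*I)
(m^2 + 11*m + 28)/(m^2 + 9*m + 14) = (m + 4)/(m + 2)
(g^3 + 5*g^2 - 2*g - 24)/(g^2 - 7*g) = (g^3 + 5*g^2 - 2*g - 24)/(g*(g - 7))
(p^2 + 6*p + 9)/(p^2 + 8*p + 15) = (p + 3)/(p + 5)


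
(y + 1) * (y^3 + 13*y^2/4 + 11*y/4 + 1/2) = y^4 + 17*y^3/4 + 6*y^2 + 13*y/4 + 1/2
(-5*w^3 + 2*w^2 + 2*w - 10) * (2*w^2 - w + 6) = -10*w^5 + 9*w^4 - 28*w^3 - 10*w^2 + 22*w - 60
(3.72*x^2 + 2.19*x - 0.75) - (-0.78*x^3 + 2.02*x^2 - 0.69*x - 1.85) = 0.78*x^3 + 1.7*x^2 + 2.88*x + 1.1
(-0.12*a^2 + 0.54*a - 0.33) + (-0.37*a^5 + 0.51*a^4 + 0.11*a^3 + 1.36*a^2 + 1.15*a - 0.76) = -0.37*a^5 + 0.51*a^4 + 0.11*a^3 + 1.24*a^2 + 1.69*a - 1.09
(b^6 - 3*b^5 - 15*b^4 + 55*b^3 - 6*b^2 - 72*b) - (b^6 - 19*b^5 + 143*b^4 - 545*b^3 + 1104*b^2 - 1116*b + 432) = 16*b^5 - 158*b^4 + 600*b^3 - 1110*b^2 + 1044*b - 432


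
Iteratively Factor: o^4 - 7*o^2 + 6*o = (o - 2)*(o^3 + 2*o^2 - 3*o) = (o - 2)*(o - 1)*(o^2 + 3*o) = o*(o - 2)*(o - 1)*(o + 3)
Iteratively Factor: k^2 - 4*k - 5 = (k + 1)*(k - 5)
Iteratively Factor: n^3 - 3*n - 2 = (n + 1)*(n^2 - n - 2) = (n + 1)^2*(n - 2)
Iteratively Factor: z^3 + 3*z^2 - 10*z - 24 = (z + 4)*(z^2 - z - 6) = (z + 2)*(z + 4)*(z - 3)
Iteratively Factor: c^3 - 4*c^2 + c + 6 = (c - 2)*(c^2 - 2*c - 3) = (c - 3)*(c - 2)*(c + 1)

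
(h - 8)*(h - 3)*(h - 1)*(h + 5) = h^4 - 7*h^3 - 25*h^2 + 151*h - 120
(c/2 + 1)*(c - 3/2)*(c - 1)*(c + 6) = c^4/2 + 11*c^3/4 - 13*c^2/4 - 9*c + 9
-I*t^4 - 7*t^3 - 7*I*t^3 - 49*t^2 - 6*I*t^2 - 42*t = t*(t + 6)*(t - 7*I)*(-I*t - I)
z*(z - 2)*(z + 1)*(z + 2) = z^4 + z^3 - 4*z^2 - 4*z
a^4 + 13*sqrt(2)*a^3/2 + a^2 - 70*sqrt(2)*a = a*(a - 2*sqrt(2))*(a + 7*sqrt(2)/2)*(a + 5*sqrt(2))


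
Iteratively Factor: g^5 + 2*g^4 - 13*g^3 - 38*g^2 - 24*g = (g + 2)*(g^4 - 13*g^2 - 12*g) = (g + 1)*(g + 2)*(g^3 - g^2 - 12*g) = (g + 1)*(g + 2)*(g + 3)*(g^2 - 4*g) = g*(g + 1)*(g + 2)*(g + 3)*(g - 4)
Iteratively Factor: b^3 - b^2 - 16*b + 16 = (b - 1)*(b^2 - 16) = (b - 1)*(b + 4)*(b - 4)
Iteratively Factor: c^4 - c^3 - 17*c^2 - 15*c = (c)*(c^3 - c^2 - 17*c - 15) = c*(c - 5)*(c^2 + 4*c + 3) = c*(c - 5)*(c + 1)*(c + 3)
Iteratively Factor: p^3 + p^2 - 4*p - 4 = (p + 1)*(p^2 - 4) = (p - 2)*(p + 1)*(p + 2)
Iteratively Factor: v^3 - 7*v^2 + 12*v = (v)*(v^2 - 7*v + 12) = v*(v - 4)*(v - 3)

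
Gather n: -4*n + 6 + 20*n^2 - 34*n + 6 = 20*n^2 - 38*n + 12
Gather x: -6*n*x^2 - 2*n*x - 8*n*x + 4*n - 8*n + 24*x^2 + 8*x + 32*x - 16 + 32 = -4*n + x^2*(24 - 6*n) + x*(40 - 10*n) + 16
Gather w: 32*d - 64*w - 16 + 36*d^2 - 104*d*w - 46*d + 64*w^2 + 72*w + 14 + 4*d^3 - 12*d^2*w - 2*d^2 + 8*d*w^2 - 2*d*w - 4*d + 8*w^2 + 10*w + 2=4*d^3 + 34*d^2 - 18*d + w^2*(8*d + 72) + w*(-12*d^2 - 106*d + 18)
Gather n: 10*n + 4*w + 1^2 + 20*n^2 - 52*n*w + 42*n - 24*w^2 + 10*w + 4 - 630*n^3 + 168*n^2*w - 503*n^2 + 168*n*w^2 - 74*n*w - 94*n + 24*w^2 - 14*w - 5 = -630*n^3 + n^2*(168*w - 483) + n*(168*w^2 - 126*w - 42)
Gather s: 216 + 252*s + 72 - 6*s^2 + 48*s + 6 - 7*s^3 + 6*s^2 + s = -7*s^3 + 301*s + 294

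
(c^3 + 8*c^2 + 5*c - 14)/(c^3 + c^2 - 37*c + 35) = (c + 2)/(c - 5)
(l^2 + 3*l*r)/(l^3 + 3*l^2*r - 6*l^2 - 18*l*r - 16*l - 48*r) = l/(l^2 - 6*l - 16)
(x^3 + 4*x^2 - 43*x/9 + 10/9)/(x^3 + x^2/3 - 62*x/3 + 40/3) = (x - 1/3)/(x - 4)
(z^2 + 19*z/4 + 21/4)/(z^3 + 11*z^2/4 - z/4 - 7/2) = (z + 3)/(z^2 + z - 2)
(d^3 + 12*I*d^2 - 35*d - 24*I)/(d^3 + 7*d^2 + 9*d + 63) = (d^2 + 9*I*d - 8)/(d^2 + d*(7 - 3*I) - 21*I)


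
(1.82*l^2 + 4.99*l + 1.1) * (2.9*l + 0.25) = 5.278*l^3 + 14.926*l^2 + 4.4375*l + 0.275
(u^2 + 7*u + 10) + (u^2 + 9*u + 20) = 2*u^2 + 16*u + 30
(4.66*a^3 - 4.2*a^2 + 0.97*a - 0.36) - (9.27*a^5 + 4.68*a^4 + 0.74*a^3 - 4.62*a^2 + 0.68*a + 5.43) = -9.27*a^5 - 4.68*a^4 + 3.92*a^3 + 0.42*a^2 + 0.29*a - 5.79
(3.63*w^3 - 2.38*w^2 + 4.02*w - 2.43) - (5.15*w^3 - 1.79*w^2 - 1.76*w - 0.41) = -1.52*w^3 - 0.59*w^2 + 5.78*w - 2.02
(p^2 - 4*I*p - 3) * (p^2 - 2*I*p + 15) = p^4 - 6*I*p^3 + 4*p^2 - 54*I*p - 45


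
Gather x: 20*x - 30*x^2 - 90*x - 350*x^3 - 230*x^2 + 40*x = -350*x^3 - 260*x^2 - 30*x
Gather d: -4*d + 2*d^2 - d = 2*d^2 - 5*d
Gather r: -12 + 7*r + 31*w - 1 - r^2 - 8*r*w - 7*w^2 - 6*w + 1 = -r^2 + r*(7 - 8*w) - 7*w^2 + 25*w - 12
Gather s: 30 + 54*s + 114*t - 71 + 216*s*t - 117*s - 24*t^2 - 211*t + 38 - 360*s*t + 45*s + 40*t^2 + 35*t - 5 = s*(-144*t - 18) + 16*t^2 - 62*t - 8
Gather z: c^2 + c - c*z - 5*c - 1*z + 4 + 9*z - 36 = c^2 - 4*c + z*(8 - c) - 32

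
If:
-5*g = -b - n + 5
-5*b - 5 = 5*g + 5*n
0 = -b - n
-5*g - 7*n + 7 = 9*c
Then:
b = -n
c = 4/3 - 7*n/9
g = -1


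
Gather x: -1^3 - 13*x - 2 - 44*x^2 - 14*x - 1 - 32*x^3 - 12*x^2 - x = -32*x^3 - 56*x^2 - 28*x - 4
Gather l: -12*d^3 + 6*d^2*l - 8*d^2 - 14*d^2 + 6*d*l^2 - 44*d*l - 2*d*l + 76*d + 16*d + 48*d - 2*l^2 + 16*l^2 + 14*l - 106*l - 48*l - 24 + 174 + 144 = -12*d^3 - 22*d^2 + 140*d + l^2*(6*d + 14) + l*(6*d^2 - 46*d - 140) + 294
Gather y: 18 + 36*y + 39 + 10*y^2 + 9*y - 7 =10*y^2 + 45*y + 50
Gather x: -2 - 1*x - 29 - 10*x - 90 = -11*x - 121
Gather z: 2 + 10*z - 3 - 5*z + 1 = 5*z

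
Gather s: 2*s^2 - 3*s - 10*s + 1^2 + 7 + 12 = 2*s^2 - 13*s + 20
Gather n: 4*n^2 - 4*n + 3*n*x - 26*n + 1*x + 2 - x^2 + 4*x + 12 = 4*n^2 + n*(3*x - 30) - x^2 + 5*x + 14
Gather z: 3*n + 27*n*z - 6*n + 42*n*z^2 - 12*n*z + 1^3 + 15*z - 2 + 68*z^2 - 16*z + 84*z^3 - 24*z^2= -3*n + 84*z^3 + z^2*(42*n + 44) + z*(15*n - 1) - 1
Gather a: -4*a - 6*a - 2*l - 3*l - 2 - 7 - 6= -10*a - 5*l - 15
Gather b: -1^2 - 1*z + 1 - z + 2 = 2 - 2*z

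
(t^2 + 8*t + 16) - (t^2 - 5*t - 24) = 13*t + 40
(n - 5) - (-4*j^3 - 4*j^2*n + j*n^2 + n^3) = 4*j^3 + 4*j^2*n - j*n^2 - n^3 + n - 5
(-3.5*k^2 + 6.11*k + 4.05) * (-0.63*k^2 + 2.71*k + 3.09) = 2.205*k^4 - 13.3343*k^3 + 3.1916*k^2 + 29.8554*k + 12.5145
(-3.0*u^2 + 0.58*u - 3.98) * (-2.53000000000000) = 7.59*u^2 - 1.4674*u + 10.0694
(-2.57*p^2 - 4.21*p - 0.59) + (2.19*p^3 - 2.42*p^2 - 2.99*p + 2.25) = 2.19*p^3 - 4.99*p^2 - 7.2*p + 1.66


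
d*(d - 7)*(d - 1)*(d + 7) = d^4 - d^3 - 49*d^2 + 49*d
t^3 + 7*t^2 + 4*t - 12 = (t - 1)*(t + 2)*(t + 6)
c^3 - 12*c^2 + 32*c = c*(c - 8)*(c - 4)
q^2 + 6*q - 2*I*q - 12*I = (q + 6)*(q - 2*I)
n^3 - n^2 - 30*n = n*(n - 6)*(n + 5)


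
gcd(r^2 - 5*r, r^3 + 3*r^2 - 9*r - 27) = 1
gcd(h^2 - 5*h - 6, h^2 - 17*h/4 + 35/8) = 1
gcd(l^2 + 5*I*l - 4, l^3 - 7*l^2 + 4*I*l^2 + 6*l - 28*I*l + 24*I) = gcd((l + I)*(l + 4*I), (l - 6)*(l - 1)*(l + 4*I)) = l + 4*I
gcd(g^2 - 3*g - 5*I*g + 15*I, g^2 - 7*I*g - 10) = g - 5*I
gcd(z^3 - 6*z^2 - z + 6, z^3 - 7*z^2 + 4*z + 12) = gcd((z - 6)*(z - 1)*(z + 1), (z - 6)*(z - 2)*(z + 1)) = z^2 - 5*z - 6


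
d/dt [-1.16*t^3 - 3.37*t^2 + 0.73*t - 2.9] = -3.48*t^2 - 6.74*t + 0.73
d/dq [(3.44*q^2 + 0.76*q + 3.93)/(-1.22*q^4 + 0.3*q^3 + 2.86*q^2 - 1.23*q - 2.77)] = (8.3936*q^5 + 1.7496*q^4 + 18.7224*q^3 - 9.9418*q^2 - 41.5372*q + 2.7287)/(1.4884*q^8 - 0.732*q^7 - 6.8884*q^6 + 4.7172*q^5 + 14.2004*q^4 - 8.6976*q^3 - 14.3315*q^2 + 6.8142*q + 7.6729)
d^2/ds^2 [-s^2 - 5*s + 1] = -2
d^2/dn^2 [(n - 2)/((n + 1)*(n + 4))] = 2*(n^3 - 6*n^2 - 42*n - 62)/(n^6 + 15*n^5 + 87*n^4 + 245*n^3 + 348*n^2 + 240*n + 64)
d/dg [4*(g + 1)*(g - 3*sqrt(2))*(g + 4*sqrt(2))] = 12*g^2 + 8*g + 8*sqrt(2)*g - 96 + 4*sqrt(2)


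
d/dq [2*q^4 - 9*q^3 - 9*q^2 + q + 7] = 8*q^3 - 27*q^2 - 18*q + 1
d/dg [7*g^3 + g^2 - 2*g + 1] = 21*g^2 + 2*g - 2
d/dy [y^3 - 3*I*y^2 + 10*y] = 3*y^2 - 6*I*y + 10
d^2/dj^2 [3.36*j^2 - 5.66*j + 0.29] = 6.72000000000000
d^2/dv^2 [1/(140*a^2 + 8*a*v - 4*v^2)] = (35*a^2 + 2*a*v - v^2 + 4*(a - v)^2)/(2*(35*a^2 + 2*a*v - v^2)^3)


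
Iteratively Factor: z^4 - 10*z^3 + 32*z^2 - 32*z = (z)*(z^3 - 10*z^2 + 32*z - 32) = z*(z - 4)*(z^2 - 6*z + 8) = z*(z - 4)^2*(z - 2)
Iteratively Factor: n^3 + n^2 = (n)*(n^2 + n) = n*(n + 1)*(n)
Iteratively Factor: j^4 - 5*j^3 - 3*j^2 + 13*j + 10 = (j + 1)*(j^3 - 6*j^2 + 3*j + 10) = (j - 5)*(j + 1)*(j^2 - j - 2) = (j - 5)*(j - 2)*(j + 1)*(j + 1)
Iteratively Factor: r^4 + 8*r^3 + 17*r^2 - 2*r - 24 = (r + 3)*(r^3 + 5*r^2 + 2*r - 8) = (r + 3)*(r + 4)*(r^2 + r - 2) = (r + 2)*(r + 3)*(r + 4)*(r - 1)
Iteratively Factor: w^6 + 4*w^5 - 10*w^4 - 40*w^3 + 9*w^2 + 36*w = (w - 3)*(w^5 + 7*w^4 + 11*w^3 - 7*w^2 - 12*w) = w*(w - 3)*(w^4 + 7*w^3 + 11*w^2 - 7*w - 12) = w*(w - 3)*(w - 1)*(w^3 + 8*w^2 + 19*w + 12) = w*(w - 3)*(w - 1)*(w + 1)*(w^2 + 7*w + 12) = w*(w - 3)*(w - 1)*(w + 1)*(w + 3)*(w + 4)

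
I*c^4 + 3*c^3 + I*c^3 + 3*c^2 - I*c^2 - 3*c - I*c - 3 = (c - 1)*(c + 1)*(c - 3*I)*(I*c + I)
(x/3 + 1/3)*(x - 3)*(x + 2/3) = x^3/3 - 4*x^2/9 - 13*x/9 - 2/3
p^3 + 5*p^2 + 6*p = p*(p + 2)*(p + 3)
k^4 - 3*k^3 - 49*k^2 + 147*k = k*(k - 7)*(k - 3)*(k + 7)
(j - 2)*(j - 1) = j^2 - 3*j + 2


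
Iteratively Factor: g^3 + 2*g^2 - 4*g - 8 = (g + 2)*(g^2 - 4) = (g + 2)^2*(g - 2)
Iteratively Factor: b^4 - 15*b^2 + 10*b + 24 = (b + 1)*(b^3 - b^2 - 14*b + 24) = (b + 1)*(b + 4)*(b^2 - 5*b + 6) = (b - 2)*(b + 1)*(b + 4)*(b - 3)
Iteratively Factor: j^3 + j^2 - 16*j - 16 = (j + 1)*(j^2 - 16) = (j - 4)*(j + 1)*(j + 4)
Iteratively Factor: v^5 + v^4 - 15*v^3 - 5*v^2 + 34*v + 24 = (v + 1)*(v^4 - 15*v^2 + 10*v + 24) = (v - 3)*(v + 1)*(v^3 + 3*v^2 - 6*v - 8) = (v - 3)*(v + 1)^2*(v^2 + 2*v - 8) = (v - 3)*(v - 2)*(v + 1)^2*(v + 4)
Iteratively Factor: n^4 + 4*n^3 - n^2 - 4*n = (n + 1)*(n^3 + 3*n^2 - 4*n) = (n + 1)*(n + 4)*(n^2 - n) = (n - 1)*(n + 1)*(n + 4)*(n)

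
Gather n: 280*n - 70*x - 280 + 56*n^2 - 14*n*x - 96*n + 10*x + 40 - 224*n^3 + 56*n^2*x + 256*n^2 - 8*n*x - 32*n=-224*n^3 + n^2*(56*x + 312) + n*(152 - 22*x) - 60*x - 240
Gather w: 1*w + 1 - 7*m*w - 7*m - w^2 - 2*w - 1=-7*m - w^2 + w*(-7*m - 1)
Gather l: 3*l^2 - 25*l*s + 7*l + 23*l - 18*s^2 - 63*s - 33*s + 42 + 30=3*l^2 + l*(30 - 25*s) - 18*s^2 - 96*s + 72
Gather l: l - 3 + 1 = l - 2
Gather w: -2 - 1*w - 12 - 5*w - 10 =-6*w - 24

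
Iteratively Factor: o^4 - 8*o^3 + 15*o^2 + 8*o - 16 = (o - 1)*(o^3 - 7*o^2 + 8*o + 16) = (o - 4)*(o - 1)*(o^2 - 3*o - 4) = (o - 4)*(o - 1)*(o + 1)*(o - 4)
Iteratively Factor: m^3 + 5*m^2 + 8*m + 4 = (m + 2)*(m^2 + 3*m + 2) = (m + 1)*(m + 2)*(m + 2)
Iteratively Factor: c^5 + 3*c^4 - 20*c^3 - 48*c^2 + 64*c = (c - 1)*(c^4 + 4*c^3 - 16*c^2 - 64*c) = (c - 1)*(c + 4)*(c^3 - 16*c) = c*(c - 1)*(c + 4)*(c^2 - 16) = c*(c - 4)*(c - 1)*(c + 4)*(c + 4)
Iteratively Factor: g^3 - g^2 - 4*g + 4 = (g + 2)*(g^2 - 3*g + 2) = (g - 2)*(g + 2)*(g - 1)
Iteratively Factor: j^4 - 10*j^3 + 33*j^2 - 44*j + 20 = (j - 1)*(j^3 - 9*j^2 + 24*j - 20) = (j - 2)*(j - 1)*(j^2 - 7*j + 10) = (j - 2)^2*(j - 1)*(j - 5)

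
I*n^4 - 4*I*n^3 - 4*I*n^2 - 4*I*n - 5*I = (n - 5)*(n - I)*(n + I)*(I*n + I)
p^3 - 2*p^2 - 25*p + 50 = (p - 5)*(p - 2)*(p + 5)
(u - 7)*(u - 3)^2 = u^3 - 13*u^2 + 51*u - 63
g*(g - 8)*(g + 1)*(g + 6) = g^4 - g^3 - 50*g^2 - 48*g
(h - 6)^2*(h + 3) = h^3 - 9*h^2 + 108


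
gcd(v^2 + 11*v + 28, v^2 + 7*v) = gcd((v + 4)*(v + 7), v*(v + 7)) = v + 7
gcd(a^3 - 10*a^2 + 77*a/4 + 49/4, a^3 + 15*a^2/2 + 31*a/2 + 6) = a + 1/2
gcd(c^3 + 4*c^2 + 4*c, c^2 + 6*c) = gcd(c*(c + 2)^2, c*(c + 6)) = c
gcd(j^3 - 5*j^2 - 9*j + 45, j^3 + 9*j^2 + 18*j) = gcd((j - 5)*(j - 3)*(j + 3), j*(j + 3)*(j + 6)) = j + 3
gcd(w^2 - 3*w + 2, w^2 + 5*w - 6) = w - 1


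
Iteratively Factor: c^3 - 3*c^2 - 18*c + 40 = (c - 5)*(c^2 + 2*c - 8) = (c - 5)*(c - 2)*(c + 4)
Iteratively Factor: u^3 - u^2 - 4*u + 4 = (u + 2)*(u^2 - 3*u + 2) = (u - 2)*(u + 2)*(u - 1)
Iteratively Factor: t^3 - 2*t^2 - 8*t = (t + 2)*(t^2 - 4*t) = t*(t + 2)*(t - 4)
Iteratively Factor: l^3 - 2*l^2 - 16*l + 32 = (l - 2)*(l^2 - 16) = (l - 4)*(l - 2)*(l + 4)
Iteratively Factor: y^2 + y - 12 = (y + 4)*(y - 3)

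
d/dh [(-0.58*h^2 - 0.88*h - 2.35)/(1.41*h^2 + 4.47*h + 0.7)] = (-1.3518*h^2 + 5.815*h + 9.8885)/(1.9881*h^4 + 12.6054*h^3 + 21.9549*h^2 + 6.258*h + 0.49)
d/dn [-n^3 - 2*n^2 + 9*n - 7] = -3*n^2 - 4*n + 9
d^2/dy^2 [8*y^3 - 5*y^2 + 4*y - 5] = 48*y - 10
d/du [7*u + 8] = 7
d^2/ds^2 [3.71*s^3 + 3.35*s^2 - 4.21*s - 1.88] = 22.26*s + 6.7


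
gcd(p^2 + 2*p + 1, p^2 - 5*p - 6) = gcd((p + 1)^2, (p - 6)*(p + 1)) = p + 1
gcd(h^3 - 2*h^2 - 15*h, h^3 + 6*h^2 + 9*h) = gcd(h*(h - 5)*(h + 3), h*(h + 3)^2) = h^2 + 3*h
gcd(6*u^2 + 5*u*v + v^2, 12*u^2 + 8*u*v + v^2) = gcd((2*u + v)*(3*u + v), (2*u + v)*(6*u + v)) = 2*u + v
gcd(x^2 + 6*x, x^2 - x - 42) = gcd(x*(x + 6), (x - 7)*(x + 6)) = x + 6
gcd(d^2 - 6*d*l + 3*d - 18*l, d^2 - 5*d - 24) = d + 3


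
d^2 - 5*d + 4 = (d - 4)*(d - 1)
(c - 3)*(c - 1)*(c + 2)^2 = c^4 - 9*c^2 - 4*c + 12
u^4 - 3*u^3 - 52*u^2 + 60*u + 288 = (u - 8)*(u - 3)*(u + 2)*(u + 6)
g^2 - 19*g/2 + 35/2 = (g - 7)*(g - 5/2)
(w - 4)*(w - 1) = w^2 - 5*w + 4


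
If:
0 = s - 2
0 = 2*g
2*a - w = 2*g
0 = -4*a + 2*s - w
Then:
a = 2/3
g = 0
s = 2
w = 4/3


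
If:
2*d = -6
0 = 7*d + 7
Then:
No Solution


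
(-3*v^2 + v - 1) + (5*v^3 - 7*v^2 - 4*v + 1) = 5*v^3 - 10*v^2 - 3*v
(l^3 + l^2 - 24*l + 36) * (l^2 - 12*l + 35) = l^5 - 11*l^4 - l^3 + 359*l^2 - 1272*l + 1260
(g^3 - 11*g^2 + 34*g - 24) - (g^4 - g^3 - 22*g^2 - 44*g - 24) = -g^4 + 2*g^3 + 11*g^2 + 78*g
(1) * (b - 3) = b - 3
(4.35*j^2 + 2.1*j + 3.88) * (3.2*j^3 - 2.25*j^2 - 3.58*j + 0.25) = 13.92*j^5 - 3.0675*j^4 - 7.882*j^3 - 15.1605*j^2 - 13.3654*j + 0.97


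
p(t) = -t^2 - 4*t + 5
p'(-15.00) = 26.00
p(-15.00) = -160.00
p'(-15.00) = 26.00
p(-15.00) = -160.00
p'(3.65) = -11.30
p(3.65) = -22.92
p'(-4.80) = 5.60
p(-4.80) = 1.16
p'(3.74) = -11.48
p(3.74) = -23.95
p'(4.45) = -12.90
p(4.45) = -32.60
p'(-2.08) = 0.16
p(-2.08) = 8.99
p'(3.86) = -11.72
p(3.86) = -25.34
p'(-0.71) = -2.58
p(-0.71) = 7.34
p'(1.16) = -6.32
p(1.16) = -0.99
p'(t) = -2*t - 4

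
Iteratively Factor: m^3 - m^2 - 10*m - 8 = (m + 1)*(m^2 - 2*m - 8) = (m - 4)*(m + 1)*(m + 2)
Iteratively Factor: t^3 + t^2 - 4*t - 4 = (t + 1)*(t^2 - 4) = (t - 2)*(t + 1)*(t + 2)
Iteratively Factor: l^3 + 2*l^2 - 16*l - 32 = (l + 2)*(l^2 - 16) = (l - 4)*(l + 2)*(l + 4)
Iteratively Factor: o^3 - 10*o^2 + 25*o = (o - 5)*(o^2 - 5*o) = (o - 5)^2*(o)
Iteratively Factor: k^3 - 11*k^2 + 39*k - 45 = (k - 5)*(k^2 - 6*k + 9) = (k - 5)*(k - 3)*(k - 3)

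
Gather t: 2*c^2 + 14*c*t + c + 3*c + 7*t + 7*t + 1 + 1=2*c^2 + 4*c + t*(14*c + 14) + 2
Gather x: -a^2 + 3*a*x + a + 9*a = -a^2 + 3*a*x + 10*a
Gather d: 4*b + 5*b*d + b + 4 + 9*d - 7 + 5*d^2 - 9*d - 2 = 5*b*d + 5*b + 5*d^2 - 5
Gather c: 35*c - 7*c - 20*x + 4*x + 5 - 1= 28*c - 16*x + 4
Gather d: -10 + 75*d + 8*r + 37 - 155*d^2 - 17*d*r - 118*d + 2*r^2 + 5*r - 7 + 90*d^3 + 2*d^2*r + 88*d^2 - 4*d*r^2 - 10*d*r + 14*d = 90*d^3 + d^2*(2*r - 67) + d*(-4*r^2 - 27*r - 29) + 2*r^2 + 13*r + 20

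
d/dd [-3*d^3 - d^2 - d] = -9*d^2 - 2*d - 1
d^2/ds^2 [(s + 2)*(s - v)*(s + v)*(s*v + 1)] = 12*s^2*v + 12*s*v + 6*s - 2*v^3 + 4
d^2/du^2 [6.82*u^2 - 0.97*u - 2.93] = 13.6400000000000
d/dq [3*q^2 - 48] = 6*q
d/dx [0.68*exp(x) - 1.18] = 0.68*exp(x)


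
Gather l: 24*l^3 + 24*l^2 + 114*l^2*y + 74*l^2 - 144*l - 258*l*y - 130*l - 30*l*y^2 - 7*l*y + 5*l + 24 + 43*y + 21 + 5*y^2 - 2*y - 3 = 24*l^3 + l^2*(114*y + 98) + l*(-30*y^2 - 265*y - 269) + 5*y^2 + 41*y + 42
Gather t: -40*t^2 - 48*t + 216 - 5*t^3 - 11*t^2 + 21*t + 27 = -5*t^3 - 51*t^2 - 27*t + 243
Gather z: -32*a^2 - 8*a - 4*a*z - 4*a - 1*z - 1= -32*a^2 - 12*a + z*(-4*a - 1) - 1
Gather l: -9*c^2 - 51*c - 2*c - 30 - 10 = -9*c^2 - 53*c - 40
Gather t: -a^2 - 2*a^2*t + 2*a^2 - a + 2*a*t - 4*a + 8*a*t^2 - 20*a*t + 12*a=a^2 + 8*a*t^2 + 7*a + t*(-2*a^2 - 18*a)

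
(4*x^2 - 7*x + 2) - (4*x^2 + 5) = -7*x - 3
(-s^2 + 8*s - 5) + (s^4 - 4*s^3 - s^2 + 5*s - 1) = s^4 - 4*s^3 - 2*s^2 + 13*s - 6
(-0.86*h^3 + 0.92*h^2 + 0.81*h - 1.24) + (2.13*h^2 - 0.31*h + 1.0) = -0.86*h^3 + 3.05*h^2 + 0.5*h - 0.24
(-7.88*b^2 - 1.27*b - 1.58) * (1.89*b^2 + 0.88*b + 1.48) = -14.8932*b^4 - 9.3347*b^3 - 15.7662*b^2 - 3.27*b - 2.3384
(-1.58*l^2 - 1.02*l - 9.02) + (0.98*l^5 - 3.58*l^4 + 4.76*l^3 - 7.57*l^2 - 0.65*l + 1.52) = 0.98*l^5 - 3.58*l^4 + 4.76*l^3 - 9.15*l^2 - 1.67*l - 7.5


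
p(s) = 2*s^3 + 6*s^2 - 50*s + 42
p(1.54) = -13.47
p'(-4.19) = 5.06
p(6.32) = 470.53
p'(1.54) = -17.29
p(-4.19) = 209.72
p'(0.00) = -50.00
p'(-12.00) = 670.00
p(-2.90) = 188.68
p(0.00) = 42.00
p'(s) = 6*s^2 + 12*s - 50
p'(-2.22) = -47.07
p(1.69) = -15.71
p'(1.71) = -11.94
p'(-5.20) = 49.84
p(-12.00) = -1950.00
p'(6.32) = 265.49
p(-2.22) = 160.69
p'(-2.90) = -34.34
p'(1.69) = -12.58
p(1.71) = -15.95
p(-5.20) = 183.02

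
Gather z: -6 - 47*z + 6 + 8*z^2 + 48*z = 8*z^2 + z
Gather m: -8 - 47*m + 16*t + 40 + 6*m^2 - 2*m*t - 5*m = 6*m^2 + m*(-2*t - 52) + 16*t + 32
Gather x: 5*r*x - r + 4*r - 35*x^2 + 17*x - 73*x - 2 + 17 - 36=3*r - 35*x^2 + x*(5*r - 56) - 21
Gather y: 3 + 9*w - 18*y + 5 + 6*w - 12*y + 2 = 15*w - 30*y + 10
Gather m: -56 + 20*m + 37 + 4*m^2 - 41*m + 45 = 4*m^2 - 21*m + 26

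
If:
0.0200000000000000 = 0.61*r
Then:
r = 0.03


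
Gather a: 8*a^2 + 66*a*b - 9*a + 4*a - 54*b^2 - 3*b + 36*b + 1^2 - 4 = 8*a^2 + a*(66*b - 5) - 54*b^2 + 33*b - 3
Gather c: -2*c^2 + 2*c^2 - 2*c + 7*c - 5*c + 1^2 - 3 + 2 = 0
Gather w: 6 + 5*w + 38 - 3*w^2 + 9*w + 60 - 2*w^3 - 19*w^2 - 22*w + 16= -2*w^3 - 22*w^2 - 8*w + 120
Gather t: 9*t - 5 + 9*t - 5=18*t - 10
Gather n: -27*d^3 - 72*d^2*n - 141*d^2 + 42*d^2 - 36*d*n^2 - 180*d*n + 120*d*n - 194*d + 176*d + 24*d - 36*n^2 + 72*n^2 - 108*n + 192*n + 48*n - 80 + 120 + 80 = -27*d^3 - 99*d^2 + 6*d + n^2*(36 - 36*d) + n*(-72*d^2 - 60*d + 132) + 120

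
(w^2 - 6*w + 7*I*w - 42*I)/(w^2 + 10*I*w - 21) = (w - 6)/(w + 3*I)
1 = 1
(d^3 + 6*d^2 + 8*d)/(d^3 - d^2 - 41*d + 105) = d*(d^2 + 6*d + 8)/(d^3 - d^2 - 41*d + 105)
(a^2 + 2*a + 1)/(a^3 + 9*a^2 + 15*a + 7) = 1/(a + 7)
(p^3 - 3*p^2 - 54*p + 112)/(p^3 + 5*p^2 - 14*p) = (p - 8)/p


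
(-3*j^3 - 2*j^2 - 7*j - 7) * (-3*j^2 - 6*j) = 9*j^5 + 24*j^4 + 33*j^3 + 63*j^2 + 42*j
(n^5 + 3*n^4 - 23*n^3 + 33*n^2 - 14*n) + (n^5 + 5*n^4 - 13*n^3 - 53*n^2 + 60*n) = 2*n^5 + 8*n^4 - 36*n^3 - 20*n^2 + 46*n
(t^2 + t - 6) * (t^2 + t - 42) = t^4 + 2*t^3 - 47*t^2 - 48*t + 252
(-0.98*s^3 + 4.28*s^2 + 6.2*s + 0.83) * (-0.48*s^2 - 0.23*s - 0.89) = 0.4704*s^5 - 1.829*s^4 - 3.0882*s^3 - 5.6336*s^2 - 5.7089*s - 0.7387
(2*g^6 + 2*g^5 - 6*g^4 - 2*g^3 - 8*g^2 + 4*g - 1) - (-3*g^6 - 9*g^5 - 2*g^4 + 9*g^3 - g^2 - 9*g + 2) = 5*g^6 + 11*g^5 - 4*g^4 - 11*g^3 - 7*g^2 + 13*g - 3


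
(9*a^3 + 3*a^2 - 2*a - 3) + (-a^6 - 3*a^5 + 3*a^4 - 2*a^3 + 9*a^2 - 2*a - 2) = -a^6 - 3*a^5 + 3*a^4 + 7*a^3 + 12*a^2 - 4*a - 5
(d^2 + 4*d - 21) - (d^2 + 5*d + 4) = -d - 25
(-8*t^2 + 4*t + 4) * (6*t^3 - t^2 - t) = -48*t^5 + 32*t^4 + 28*t^3 - 8*t^2 - 4*t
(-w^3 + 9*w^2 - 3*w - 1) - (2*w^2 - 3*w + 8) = -w^3 + 7*w^2 - 9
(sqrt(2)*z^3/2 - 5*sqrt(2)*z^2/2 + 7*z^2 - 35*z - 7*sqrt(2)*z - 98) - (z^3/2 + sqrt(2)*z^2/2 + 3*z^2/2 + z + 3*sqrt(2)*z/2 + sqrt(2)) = -z^3/2 + sqrt(2)*z^3/2 - 3*sqrt(2)*z^2 + 11*z^2/2 - 36*z - 17*sqrt(2)*z/2 - 98 - sqrt(2)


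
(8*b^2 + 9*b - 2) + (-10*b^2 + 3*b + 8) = -2*b^2 + 12*b + 6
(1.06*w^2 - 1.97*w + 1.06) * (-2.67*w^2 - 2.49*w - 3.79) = -2.8302*w^4 + 2.6205*w^3 - 1.9423*w^2 + 4.8269*w - 4.0174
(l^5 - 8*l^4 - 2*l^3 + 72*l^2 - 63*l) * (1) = l^5 - 8*l^4 - 2*l^3 + 72*l^2 - 63*l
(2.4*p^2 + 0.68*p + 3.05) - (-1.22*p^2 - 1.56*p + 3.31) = 3.62*p^2 + 2.24*p - 0.26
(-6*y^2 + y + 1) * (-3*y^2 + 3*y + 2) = 18*y^4 - 21*y^3 - 12*y^2 + 5*y + 2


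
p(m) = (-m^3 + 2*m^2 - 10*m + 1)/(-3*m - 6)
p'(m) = (-3*m^2 + 4*m - 10)/(-3*m - 6) + 3*(-m^3 + 2*m^2 - 10*m + 1)/(-3*m - 6)^2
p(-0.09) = -0.33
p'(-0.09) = 1.99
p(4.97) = 5.84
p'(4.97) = 2.23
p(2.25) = 1.79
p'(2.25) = 0.85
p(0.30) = 0.27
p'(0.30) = 1.20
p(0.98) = 0.87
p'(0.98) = 0.71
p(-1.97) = -401.19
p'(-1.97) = 13701.06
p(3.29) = 2.89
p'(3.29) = 1.30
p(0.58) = 0.56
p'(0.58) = 0.91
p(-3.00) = 25.33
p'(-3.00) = 9.00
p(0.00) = -0.17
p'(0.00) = 1.75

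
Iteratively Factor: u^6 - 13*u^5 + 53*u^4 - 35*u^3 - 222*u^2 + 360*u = (u - 3)*(u^5 - 10*u^4 + 23*u^3 + 34*u^2 - 120*u) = (u - 4)*(u - 3)*(u^4 - 6*u^3 - u^2 + 30*u) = (u - 4)*(u - 3)*(u + 2)*(u^3 - 8*u^2 + 15*u) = (u - 5)*(u - 4)*(u - 3)*(u + 2)*(u^2 - 3*u) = (u - 5)*(u - 4)*(u - 3)^2*(u + 2)*(u)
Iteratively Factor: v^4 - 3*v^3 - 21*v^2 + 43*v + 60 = (v - 3)*(v^3 - 21*v - 20) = (v - 3)*(v + 1)*(v^2 - v - 20) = (v - 3)*(v + 1)*(v + 4)*(v - 5)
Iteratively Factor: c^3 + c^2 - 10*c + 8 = (c - 1)*(c^2 + 2*c - 8) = (c - 2)*(c - 1)*(c + 4)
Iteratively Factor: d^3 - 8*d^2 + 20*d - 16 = (d - 4)*(d^2 - 4*d + 4) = (d - 4)*(d - 2)*(d - 2)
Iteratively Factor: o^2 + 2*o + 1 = (o + 1)*(o + 1)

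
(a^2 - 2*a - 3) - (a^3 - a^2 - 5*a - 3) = -a^3 + 2*a^2 + 3*a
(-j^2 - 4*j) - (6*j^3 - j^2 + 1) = -6*j^3 - 4*j - 1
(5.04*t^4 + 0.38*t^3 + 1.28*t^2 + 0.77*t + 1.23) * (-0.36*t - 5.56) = -1.8144*t^5 - 28.1592*t^4 - 2.5736*t^3 - 7.394*t^2 - 4.724*t - 6.8388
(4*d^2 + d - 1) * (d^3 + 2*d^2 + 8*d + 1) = 4*d^5 + 9*d^4 + 33*d^3 + 10*d^2 - 7*d - 1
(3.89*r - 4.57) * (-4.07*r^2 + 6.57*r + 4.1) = -15.8323*r^3 + 44.1572*r^2 - 14.0759*r - 18.737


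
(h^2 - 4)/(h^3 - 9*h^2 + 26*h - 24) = (h + 2)/(h^2 - 7*h + 12)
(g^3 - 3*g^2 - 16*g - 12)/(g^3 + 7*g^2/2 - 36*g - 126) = 2*(g^2 + 3*g + 2)/(2*g^2 + 19*g + 42)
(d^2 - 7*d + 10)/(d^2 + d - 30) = (d - 2)/(d + 6)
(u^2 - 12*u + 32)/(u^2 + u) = (u^2 - 12*u + 32)/(u*(u + 1))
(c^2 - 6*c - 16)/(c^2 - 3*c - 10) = (c - 8)/(c - 5)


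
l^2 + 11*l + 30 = (l + 5)*(l + 6)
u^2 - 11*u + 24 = (u - 8)*(u - 3)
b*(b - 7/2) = b^2 - 7*b/2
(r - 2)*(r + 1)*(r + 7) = r^3 + 6*r^2 - 9*r - 14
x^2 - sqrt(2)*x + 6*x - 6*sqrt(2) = (x + 6)*(x - sqrt(2))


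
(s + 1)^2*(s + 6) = s^3 + 8*s^2 + 13*s + 6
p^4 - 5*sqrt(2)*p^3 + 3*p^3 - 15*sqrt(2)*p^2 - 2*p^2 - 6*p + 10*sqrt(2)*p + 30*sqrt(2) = (p + 3)*(p - 5*sqrt(2))*(p - sqrt(2))*(p + sqrt(2))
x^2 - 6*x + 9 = (x - 3)^2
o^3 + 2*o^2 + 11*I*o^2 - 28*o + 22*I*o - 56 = (o + 2)*(o + 4*I)*(o + 7*I)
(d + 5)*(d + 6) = d^2 + 11*d + 30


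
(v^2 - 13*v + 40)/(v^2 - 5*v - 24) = (v - 5)/(v + 3)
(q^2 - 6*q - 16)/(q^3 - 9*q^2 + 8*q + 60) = (q - 8)/(q^2 - 11*q + 30)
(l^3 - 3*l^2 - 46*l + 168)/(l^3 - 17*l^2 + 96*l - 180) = (l^2 + 3*l - 28)/(l^2 - 11*l + 30)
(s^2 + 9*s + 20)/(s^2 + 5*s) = (s + 4)/s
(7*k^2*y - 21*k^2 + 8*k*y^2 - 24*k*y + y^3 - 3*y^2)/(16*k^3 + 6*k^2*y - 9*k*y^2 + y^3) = (7*k*y - 21*k + y^2 - 3*y)/(16*k^2 - 10*k*y + y^2)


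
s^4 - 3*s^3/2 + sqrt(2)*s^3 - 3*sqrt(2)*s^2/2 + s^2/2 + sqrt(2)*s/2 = s*(s - 1)*(s - 1/2)*(s + sqrt(2))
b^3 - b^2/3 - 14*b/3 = b*(b - 7/3)*(b + 2)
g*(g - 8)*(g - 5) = g^3 - 13*g^2 + 40*g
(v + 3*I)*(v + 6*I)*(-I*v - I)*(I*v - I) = v^4 + 9*I*v^3 - 19*v^2 - 9*I*v + 18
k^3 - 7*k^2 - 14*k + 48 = (k - 8)*(k - 2)*(k + 3)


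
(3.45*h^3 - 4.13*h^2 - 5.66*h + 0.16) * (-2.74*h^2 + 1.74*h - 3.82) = -9.453*h^5 + 17.3192*h^4 - 4.8568*h^3 + 5.4898*h^2 + 21.8996*h - 0.6112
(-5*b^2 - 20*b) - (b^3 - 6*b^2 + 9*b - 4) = -b^3 + b^2 - 29*b + 4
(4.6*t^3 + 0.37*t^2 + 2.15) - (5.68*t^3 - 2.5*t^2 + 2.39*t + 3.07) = -1.08*t^3 + 2.87*t^2 - 2.39*t - 0.92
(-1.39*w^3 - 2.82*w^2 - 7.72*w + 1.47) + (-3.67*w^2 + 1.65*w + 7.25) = -1.39*w^3 - 6.49*w^2 - 6.07*w + 8.72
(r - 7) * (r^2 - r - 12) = r^3 - 8*r^2 - 5*r + 84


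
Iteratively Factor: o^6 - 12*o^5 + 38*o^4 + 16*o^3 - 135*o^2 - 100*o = (o)*(o^5 - 12*o^4 + 38*o^3 + 16*o^2 - 135*o - 100) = o*(o + 1)*(o^4 - 13*o^3 + 51*o^2 - 35*o - 100) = o*(o - 5)*(o + 1)*(o^3 - 8*o^2 + 11*o + 20) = o*(o - 5)*(o + 1)^2*(o^2 - 9*o + 20) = o*(o - 5)^2*(o + 1)^2*(o - 4)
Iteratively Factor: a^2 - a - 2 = (a + 1)*(a - 2)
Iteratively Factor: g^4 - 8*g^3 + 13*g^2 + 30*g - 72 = (g - 4)*(g^3 - 4*g^2 - 3*g + 18) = (g - 4)*(g - 3)*(g^2 - g - 6) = (g - 4)*(g - 3)^2*(g + 2)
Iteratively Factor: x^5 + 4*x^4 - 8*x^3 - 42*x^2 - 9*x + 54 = (x + 3)*(x^4 + x^3 - 11*x^2 - 9*x + 18) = (x + 3)^2*(x^3 - 2*x^2 - 5*x + 6) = (x - 1)*(x + 3)^2*(x^2 - x - 6) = (x - 3)*(x - 1)*(x + 3)^2*(x + 2)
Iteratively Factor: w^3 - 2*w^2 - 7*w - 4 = (w + 1)*(w^2 - 3*w - 4) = (w + 1)^2*(w - 4)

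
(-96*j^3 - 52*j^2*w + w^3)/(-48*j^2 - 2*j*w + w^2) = 2*j + w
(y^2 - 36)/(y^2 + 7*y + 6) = (y - 6)/(y + 1)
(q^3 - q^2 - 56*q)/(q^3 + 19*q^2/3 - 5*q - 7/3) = 3*q*(q - 8)/(3*q^2 - 2*q - 1)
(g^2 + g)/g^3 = (g + 1)/g^2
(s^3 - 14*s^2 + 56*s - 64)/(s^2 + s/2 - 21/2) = 2*(s^3 - 14*s^2 + 56*s - 64)/(2*s^2 + s - 21)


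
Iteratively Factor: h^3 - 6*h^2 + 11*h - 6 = (h - 1)*(h^2 - 5*h + 6) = (h - 3)*(h - 1)*(h - 2)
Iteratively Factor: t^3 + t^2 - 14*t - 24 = (t + 2)*(t^2 - t - 12) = (t - 4)*(t + 2)*(t + 3)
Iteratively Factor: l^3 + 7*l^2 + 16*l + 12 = (l + 3)*(l^2 + 4*l + 4) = (l + 2)*(l + 3)*(l + 2)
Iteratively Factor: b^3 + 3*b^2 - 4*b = (b)*(b^2 + 3*b - 4) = b*(b + 4)*(b - 1)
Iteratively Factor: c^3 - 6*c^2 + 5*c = (c - 5)*(c^2 - c) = c*(c - 5)*(c - 1)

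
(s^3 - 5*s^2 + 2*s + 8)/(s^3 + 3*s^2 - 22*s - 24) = (s - 2)/(s + 6)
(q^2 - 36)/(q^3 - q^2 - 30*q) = (q + 6)/(q*(q + 5))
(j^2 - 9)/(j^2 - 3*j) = (j + 3)/j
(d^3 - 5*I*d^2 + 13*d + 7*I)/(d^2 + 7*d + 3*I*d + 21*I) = (d^3 - 5*I*d^2 + 13*d + 7*I)/(d^2 + d*(7 + 3*I) + 21*I)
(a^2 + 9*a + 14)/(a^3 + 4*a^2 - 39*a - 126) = (a + 2)/(a^2 - 3*a - 18)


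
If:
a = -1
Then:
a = -1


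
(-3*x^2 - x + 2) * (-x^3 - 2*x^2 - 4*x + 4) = 3*x^5 + 7*x^4 + 12*x^3 - 12*x^2 - 12*x + 8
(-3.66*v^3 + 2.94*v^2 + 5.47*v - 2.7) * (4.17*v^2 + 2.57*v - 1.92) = -15.2622*v^5 + 2.8536*v^4 + 37.3929*v^3 - 2.8459*v^2 - 17.4414*v + 5.184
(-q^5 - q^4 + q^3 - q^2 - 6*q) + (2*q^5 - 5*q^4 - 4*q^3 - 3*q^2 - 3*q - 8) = q^5 - 6*q^4 - 3*q^3 - 4*q^2 - 9*q - 8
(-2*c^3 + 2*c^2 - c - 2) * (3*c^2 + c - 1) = -6*c^5 + 4*c^4 + c^3 - 9*c^2 - c + 2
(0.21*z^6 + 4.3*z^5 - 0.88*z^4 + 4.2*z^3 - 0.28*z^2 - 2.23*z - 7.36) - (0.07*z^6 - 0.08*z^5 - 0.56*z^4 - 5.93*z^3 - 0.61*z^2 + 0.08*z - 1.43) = 0.14*z^6 + 4.38*z^5 - 0.32*z^4 + 10.13*z^3 + 0.33*z^2 - 2.31*z - 5.93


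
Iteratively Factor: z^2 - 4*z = (z - 4)*(z)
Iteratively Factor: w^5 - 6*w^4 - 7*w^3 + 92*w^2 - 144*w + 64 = (w - 4)*(w^4 - 2*w^3 - 15*w^2 + 32*w - 16) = (w - 4)^2*(w^3 + 2*w^2 - 7*w + 4) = (w - 4)^2*(w + 4)*(w^2 - 2*w + 1) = (w - 4)^2*(w - 1)*(w + 4)*(w - 1)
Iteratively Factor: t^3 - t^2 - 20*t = (t)*(t^2 - t - 20) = t*(t - 5)*(t + 4)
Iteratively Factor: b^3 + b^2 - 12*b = (b - 3)*(b^2 + 4*b) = b*(b - 3)*(b + 4)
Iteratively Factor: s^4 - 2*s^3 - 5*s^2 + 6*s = (s)*(s^3 - 2*s^2 - 5*s + 6) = s*(s - 3)*(s^2 + s - 2) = s*(s - 3)*(s + 2)*(s - 1)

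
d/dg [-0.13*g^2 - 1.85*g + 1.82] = -0.26*g - 1.85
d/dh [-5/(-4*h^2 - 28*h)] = 5*(-2*h - 7)/(4*h^2*(h + 7)^2)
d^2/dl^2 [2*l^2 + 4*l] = 4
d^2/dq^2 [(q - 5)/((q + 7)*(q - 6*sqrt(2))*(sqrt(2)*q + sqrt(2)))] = sqrt(2)*((q - 5)*(q + 1)^2*(q + 7)^2 + (q - 5)*(q + 1)^2*(q + 7)*(q - 6*sqrt(2)) + (q - 5)*(q + 1)^2*(q - 6*sqrt(2))^2 + (q - 5)*(q + 1)*(q + 7)^2*(q - 6*sqrt(2)) + (q - 5)*(q + 1)*(q + 7)*(q - 6*sqrt(2))^2 + (q - 5)*(q + 7)^2*(q - 6*sqrt(2))^2 - (q + 1)^2*(q + 7)^2*(q - 6*sqrt(2)) - (q + 1)^2*(q + 7)*(q - 6*sqrt(2))^2 - (q + 1)*(q + 7)^2*(q - 6*sqrt(2))^2)/((q + 1)^3*(q + 7)^3*(q - 6*sqrt(2))^3)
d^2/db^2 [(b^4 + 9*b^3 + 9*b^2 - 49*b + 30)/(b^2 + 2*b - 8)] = 2*(b^6 + 6*b^5 - 12*b^4 - 87*b^3 + 258*b^2 + 732*b + 152)/(b^6 + 6*b^5 - 12*b^4 - 88*b^3 + 96*b^2 + 384*b - 512)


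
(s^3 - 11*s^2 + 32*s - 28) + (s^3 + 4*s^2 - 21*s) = 2*s^3 - 7*s^2 + 11*s - 28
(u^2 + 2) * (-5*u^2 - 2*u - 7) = -5*u^4 - 2*u^3 - 17*u^2 - 4*u - 14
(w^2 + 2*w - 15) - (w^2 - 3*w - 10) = 5*w - 5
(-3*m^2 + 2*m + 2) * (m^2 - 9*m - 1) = -3*m^4 + 29*m^3 - 13*m^2 - 20*m - 2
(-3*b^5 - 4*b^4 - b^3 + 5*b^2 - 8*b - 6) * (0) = 0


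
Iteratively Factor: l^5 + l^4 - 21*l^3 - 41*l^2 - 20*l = (l - 5)*(l^4 + 6*l^3 + 9*l^2 + 4*l) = (l - 5)*(l + 1)*(l^3 + 5*l^2 + 4*l) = l*(l - 5)*(l + 1)*(l^2 + 5*l + 4) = l*(l - 5)*(l + 1)^2*(l + 4)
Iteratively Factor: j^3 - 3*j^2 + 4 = (j - 2)*(j^2 - j - 2) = (j - 2)*(j + 1)*(j - 2)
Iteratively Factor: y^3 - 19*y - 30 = (y + 2)*(y^2 - 2*y - 15) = (y + 2)*(y + 3)*(y - 5)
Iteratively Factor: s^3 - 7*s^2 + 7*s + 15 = (s - 3)*(s^2 - 4*s - 5) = (s - 3)*(s + 1)*(s - 5)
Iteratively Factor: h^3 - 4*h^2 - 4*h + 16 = (h - 2)*(h^2 - 2*h - 8) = (h - 4)*(h - 2)*(h + 2)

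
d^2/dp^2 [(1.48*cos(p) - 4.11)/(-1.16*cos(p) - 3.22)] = (6.66133814775094e-16*cos(p)^3 - 11.058512*cos(p)^2 + 30.696904*cos(p) + 22.117024)/(1.560896*cos(p)^3 + 12.998496*cos(p)^2 + 36.082032*cos(p) + 33.386248)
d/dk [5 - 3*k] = -3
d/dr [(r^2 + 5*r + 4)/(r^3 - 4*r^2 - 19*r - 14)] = (-r^2 - 8*r + 6)/(r^4 - 10*r^3 - 3*r^2 + 140*r + 196)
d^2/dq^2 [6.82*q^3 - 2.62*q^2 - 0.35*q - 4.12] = 40.92*q - 5.24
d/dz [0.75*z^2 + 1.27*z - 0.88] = 1.5*z + 1.27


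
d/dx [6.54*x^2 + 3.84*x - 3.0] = 13.08*x + 3.84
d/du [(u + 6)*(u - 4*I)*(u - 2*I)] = 3*u^2 + 12*u*(1 - I) - 8 - 36*I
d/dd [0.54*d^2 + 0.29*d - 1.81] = 1.08*d + 0.29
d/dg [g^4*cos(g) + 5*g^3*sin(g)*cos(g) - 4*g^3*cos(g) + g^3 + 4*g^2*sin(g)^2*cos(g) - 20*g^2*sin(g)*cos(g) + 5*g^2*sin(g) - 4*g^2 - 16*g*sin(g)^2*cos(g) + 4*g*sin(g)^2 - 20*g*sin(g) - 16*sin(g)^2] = -g^4*sin(g) + 4*sqrt(2)*g^3*sin(g + pi/4) + 5*g^3*cos(2*g) - g^2*sin(g) + 15*g^2*sin(2*g)/2 + 3*g^2*sin(3*g) - 7*g^2*cos(g) - 20*g^2*cos(2*g) + 3*g^2 + 14*g*sin(g) - 16*g*sin(2*g) - 12*g*sin(3*g) - 18*g*cos(g) - 2*g*cos(3*g) - 8*g - 20*sin(g) - 16*sin(2*g) - 4*cos(g) - 2*cos(2*g) + 4*cos(3*g) + 2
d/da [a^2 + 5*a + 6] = 2*a + 5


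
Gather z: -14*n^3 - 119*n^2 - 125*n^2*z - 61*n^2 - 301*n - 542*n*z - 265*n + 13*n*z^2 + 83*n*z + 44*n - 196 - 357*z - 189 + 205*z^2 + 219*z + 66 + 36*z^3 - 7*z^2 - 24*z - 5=-14*n^3 - 180*n^2 - 522*n + 36*z^3 + z^2*(13*n + 198) + z*(-125*n^2 - 459*n - 162) - 324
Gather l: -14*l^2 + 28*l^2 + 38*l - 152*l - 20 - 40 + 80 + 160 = 14*l^2 - 114*l + 180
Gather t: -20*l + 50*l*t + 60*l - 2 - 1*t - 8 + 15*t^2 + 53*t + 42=40*l + 15*t^2 + t*(50*l + 52) + 32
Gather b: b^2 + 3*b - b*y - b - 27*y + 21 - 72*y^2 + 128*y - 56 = b^2 + b*(2 - y) - 72*y^2 + 101*y - 35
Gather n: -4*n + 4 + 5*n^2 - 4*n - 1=5*n^2 - 8*n + 3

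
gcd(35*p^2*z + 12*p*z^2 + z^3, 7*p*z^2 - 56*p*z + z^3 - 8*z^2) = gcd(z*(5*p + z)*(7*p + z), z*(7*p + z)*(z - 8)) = 7*p*z + z^2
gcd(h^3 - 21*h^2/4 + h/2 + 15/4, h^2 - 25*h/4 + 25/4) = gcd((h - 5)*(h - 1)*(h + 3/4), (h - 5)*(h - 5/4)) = h - 5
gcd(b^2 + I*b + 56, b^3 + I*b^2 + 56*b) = b^2 + I*b + 56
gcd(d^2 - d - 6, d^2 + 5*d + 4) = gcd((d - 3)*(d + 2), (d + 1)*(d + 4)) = 1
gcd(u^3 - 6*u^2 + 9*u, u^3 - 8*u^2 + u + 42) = u - 3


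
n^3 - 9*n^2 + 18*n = n*(n - 6)*(n - 3)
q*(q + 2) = q^2 + 2*q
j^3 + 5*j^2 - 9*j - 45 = (j - 3)*(j + 3)*(j + 5)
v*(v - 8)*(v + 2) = v^3 - 6*v^2 - 16*v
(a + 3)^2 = a^2 + 6*a + 9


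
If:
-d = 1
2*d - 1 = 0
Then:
No Solution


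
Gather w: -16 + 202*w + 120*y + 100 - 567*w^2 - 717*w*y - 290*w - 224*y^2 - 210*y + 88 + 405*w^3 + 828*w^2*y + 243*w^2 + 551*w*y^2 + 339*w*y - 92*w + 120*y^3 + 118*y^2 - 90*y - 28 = 405*w^3 + w^2*(828*y - 324) + w*(551*y^2 - 378*y - 180) + 120*y^3 - 106*y^2 - 180*y + 144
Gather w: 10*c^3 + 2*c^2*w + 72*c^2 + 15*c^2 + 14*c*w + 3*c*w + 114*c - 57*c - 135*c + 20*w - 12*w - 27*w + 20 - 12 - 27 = 10*c^3 + 87*c^2 - 78*c + w*(2*c^2 + 17*c - 19) - 19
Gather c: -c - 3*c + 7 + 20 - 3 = 24 - 4*c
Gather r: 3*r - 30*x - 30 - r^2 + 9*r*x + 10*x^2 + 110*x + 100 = -r^2 + r*(9*x + 3) + 10*x^2 + 80*x + 70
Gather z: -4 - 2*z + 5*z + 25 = 3*z + 21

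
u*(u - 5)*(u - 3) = u^3 - 8*u^2 + 15*u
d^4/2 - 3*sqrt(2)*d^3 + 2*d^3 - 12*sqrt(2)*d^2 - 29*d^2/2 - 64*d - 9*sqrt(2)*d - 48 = (d/2 + sqrt(2))*(d + 1)*(d + 3)*(d - 8*sqrt(2))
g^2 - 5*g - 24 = (g - 8)*(g + 3)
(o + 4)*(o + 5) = o^2 + 9*o + 20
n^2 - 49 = (n - 7)*(n + 7)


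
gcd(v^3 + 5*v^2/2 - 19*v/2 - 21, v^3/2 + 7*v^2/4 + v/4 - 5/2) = v + 2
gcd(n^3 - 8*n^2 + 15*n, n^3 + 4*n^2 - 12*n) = n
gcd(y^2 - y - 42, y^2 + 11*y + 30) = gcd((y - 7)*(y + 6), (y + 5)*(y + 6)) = y + 6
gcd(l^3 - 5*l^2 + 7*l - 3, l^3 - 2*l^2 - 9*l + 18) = l - 3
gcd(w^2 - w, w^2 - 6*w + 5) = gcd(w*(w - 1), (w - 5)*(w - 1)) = w - 1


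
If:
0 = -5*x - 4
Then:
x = -4/5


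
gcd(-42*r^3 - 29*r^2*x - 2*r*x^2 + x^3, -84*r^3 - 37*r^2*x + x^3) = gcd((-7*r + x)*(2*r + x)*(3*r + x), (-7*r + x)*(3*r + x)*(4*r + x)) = -21*r^2 - 4*r*x + x^2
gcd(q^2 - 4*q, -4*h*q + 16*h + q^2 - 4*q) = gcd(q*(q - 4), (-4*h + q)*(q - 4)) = q - 4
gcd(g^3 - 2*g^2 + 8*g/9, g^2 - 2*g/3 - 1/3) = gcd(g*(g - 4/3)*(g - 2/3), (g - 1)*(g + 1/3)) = 1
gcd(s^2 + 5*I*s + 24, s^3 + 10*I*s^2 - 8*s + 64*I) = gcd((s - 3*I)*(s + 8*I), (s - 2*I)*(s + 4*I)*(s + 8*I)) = s + 8*I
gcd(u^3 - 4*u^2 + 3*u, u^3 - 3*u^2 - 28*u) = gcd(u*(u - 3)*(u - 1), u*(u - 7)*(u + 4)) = u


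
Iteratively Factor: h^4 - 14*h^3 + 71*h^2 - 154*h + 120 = (h - 2)*(h^3 - 12*h^2 + 47*h - 60) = (h - 4)*(h - 2)*(h^2 - 8*h + 15) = (h - 5)*(h - 4)*(h - 2)*(h - 3)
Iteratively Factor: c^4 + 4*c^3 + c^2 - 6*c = (c + 2)*(c^3 + 2*c^2 - 3*c) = (c - 1)*(c + 2)*(c^2 + 3*c) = c*(c - 1)*(c + 2)*(c + 3)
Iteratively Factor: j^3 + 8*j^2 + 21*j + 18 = (j + 3)*(j^2 + 5*j + 6) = (j + 2)*(j + 3)*(j + 3)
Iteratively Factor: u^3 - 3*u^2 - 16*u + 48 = (u - 3)*(u^2 - 16) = (u - 4)*(u - 3)*(u + 4)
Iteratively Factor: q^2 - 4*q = (q)*(q - 4)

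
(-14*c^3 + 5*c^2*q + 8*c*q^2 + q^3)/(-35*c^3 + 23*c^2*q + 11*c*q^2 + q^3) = (2*c + q)/(5*c + q)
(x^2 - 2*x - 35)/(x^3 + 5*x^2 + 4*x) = (x^2 - 2*x - 35)/(x*(x^2 + 5*x + 4))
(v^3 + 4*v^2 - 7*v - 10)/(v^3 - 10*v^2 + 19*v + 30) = (v^2 + 3*v - 10)/(v^2 - 11*v + 30)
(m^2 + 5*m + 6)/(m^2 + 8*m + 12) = (m + 3)/(m + 6)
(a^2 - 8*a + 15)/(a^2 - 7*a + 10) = (a - 3)/(a - 2)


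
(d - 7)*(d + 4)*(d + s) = d^3 + d^2*s - 3*d^2 - 3*d*s - 28*d - 28*s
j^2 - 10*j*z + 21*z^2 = (j - 7*z)*(j - 3*z)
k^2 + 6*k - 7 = (k - 1)*(k + 7)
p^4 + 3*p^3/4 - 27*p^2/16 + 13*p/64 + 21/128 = (p - 3/4)*(p - 1/2)*(p + 1/4)*(p + 7/4)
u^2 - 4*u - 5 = (u - 5)*(u + 1)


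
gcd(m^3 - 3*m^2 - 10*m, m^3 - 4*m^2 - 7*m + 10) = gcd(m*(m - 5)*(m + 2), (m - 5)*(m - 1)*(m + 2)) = m^2 - 3*m - 10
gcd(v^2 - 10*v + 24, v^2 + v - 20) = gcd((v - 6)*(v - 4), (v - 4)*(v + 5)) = v - 4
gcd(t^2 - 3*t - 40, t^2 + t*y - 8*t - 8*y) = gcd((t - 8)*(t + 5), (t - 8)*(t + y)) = t - 8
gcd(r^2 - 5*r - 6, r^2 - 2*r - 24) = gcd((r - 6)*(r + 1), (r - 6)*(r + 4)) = r - 6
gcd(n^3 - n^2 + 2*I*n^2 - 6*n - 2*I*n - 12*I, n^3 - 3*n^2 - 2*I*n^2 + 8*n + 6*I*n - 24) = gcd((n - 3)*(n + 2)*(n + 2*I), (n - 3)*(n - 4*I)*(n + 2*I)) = n^2 + n*(-3 + 2*I) - 6*I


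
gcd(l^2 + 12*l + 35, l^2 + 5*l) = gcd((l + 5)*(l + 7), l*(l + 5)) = l + 5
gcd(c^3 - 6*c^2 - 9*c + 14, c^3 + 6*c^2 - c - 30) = 1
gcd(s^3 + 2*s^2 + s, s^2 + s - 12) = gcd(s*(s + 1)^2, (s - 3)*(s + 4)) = 1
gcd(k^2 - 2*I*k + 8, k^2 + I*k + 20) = k - 4*I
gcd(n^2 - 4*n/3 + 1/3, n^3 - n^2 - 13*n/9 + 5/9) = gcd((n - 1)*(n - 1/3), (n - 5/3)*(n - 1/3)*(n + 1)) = n - 1/3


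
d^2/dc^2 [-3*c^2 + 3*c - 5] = -6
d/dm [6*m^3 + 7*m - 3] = 18*m^2 + 7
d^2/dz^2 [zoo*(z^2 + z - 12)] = zoo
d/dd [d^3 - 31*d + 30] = 3*d^2 - 31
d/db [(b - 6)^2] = 2*b - 12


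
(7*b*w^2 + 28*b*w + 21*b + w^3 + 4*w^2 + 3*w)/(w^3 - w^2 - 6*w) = (7*b*w^2 + 28*b*w + 21*b + w^3 + 4*w^2 + 3*w)/(w*(w^2 - w - 6))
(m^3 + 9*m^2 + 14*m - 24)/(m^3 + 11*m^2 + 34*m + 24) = (m - 1)/(m + 1)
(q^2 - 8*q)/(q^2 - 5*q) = (q - 8)/(q - 5)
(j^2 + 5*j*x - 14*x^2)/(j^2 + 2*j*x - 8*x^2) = (j + 7*x)/(j + 4*x)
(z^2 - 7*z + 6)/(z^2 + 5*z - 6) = (z - 6)/(z + 6)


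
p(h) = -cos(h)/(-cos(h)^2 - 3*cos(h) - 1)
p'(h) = -(-2*sin(h)*cos(h) - 3*sin(h))*cos(h)/(-cos(h)^2 - 3*cos(h) - 1)^2 + sin(h)/(-cos(h)^2 - 3*cos(h) - 1) = -sin(h)^3/(cos(h)^2 + 3*cos(h) + 1)^2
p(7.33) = 0.18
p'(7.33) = -0.09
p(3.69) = 1.03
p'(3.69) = 0.20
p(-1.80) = -0.61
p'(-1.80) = 6.75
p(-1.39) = 0.11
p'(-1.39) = 0.39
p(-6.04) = 0.20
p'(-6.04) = -0.00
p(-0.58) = 0.20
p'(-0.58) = 0.01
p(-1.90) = -2.40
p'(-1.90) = 46.74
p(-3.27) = 1.00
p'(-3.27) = -0.00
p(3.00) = 1.00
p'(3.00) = 0.00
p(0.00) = 0.20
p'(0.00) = 0.00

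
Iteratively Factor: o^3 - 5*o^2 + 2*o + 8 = (o - 4)*(o^2 - o - 2) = (o - 4)*(o + 1)*(o - 2)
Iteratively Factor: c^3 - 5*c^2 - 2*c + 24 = (c + 2)*(c^2 - 7*c + 12) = (c - 4)*(c + 2)*(c - 3)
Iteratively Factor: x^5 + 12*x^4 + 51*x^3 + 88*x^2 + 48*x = (x + 3)*(x^4 + 9*x^3 + 24*x^2 + 16*x) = x*(x + 3)*(x^3 + 9*x^2 + 24*x + 16) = x*(x + 3)*(x + 4)*(x^2 + 5*x + 4) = x*(x + 3)*(x + 4)^2*(x + 1)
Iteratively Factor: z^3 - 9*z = (z - 3)*(z^2 + 3*z) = (z - 3)*(z + 3)*(z)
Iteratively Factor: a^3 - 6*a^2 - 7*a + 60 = (a - 4)*(a^2 - 2*a - 15) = (a - 4)*(a + 3)*(a - 5)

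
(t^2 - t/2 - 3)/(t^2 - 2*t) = (t + 3/2)/t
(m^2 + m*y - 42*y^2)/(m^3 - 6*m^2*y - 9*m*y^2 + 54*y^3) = (-m - 7*y)/(-m^2 + 9*y^2)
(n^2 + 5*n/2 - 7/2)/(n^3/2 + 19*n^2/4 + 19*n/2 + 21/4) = 2*(2*n^2 + 5*n - 7)/(2*n^3 + 19*n^2 + 38*n + 21)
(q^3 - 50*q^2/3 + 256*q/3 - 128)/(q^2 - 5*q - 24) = (q^2 - 26*q/3 + 16)/(q + 3)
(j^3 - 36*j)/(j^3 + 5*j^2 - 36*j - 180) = j/(j + 5)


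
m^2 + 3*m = m*(m + 3)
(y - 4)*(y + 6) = y^2 + 2*y - 24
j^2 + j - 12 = (j - 3)*(j + 4)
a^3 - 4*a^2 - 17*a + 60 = (a - 5)*(a - 3)*(a + 4)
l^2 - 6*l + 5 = (l - 5)*(l - 1)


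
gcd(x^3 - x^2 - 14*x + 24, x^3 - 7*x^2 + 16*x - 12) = x^2 - 5*x + 6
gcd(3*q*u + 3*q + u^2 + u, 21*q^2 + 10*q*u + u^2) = 3*q + u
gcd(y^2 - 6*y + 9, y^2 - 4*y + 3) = y - 3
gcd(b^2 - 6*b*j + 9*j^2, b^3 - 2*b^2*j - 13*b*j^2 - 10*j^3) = 1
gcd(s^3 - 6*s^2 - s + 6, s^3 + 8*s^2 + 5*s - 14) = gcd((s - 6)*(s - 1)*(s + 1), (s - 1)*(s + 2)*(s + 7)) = s - 1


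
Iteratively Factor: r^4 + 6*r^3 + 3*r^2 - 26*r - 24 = (r - 2)*(r^3 + 8*r^2 + 19*r + 12) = (r - 2)*(r + 1)*(r^2 + 7*r + 12) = (r - 2)*(r + 1)*(r + 4)*(r + 3)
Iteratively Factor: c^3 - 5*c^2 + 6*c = (c - 3)*(c^2 - 2*c) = (c - 3)*(c - 2)*(c)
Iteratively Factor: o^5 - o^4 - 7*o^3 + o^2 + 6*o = (o - 3)*(o^4 + 2*o^3 - o^2 - 2*o) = (o - 3)*(o + 1)*(o^3 + o^2 - 2*o) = (o - 3)*(o + 1)*(o + 2)*(o^2 - o) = (o - 3)*(o - 1)*(o + 1)*(o + 2)*(o)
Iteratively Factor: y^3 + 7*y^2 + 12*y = (y)*(y^2 + 7*y + 12) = y*(y + 4)*(y + 3)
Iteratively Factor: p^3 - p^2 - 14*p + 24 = (p - 2)*(p^2 + p - 12) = (p - 2)*(p + 4)*(p - 3)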